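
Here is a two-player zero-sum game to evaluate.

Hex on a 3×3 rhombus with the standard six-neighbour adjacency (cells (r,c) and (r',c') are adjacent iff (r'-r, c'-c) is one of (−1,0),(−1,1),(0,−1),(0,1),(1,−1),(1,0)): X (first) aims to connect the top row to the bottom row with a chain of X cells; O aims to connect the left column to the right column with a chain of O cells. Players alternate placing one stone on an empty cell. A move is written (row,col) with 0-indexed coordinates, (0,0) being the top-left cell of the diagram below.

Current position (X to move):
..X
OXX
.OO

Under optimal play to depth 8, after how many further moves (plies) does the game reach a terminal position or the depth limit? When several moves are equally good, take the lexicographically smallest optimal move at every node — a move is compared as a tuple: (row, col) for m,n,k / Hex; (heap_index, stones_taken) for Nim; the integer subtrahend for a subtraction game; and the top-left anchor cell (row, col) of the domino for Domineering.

PV length from [..X/OXX/.OO]: 1 ply

p1 X@[..X/OXX/.OO]: (0,0)[X.X/OXX/.OO]-1 (0,1)[.XX/OXX/.OO]-1 (2,0)[..X/OXX/XOO]+1*
p2 O@[..X/OXX/XOO] terminal -1; root [..X/OXX/.OO] d8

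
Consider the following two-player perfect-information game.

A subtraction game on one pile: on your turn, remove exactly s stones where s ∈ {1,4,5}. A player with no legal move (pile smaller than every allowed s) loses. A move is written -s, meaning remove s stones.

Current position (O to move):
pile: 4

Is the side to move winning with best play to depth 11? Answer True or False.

ply 1, O at 4 | -1=-1→3; -4=+1→0*
ply 2: 0 is terminal -1 (X); from 4 depth 11

O winning at [4]: True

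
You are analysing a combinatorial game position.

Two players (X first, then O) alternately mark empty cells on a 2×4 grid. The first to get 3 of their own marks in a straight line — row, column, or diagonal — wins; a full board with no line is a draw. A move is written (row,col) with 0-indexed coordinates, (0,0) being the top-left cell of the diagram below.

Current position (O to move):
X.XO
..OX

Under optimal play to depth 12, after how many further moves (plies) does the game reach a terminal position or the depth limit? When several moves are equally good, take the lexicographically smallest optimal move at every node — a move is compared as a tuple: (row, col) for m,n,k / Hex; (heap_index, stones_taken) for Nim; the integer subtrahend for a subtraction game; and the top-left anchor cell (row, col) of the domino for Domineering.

[X.XO/..OX] O move#1: (0,1):+0/XOXO/..OX*, (1,0):-1/X.XO/O.OX, (1,1):-1/X.XO/.OOX
[XOXO/..OX] X move#2: (1,0):+0/XOXO/X.OX*, (1,1):+0/XOXO/.XOX
[XOXO/X.OX] O move#3: (1,1):+0/XOXO/XOOX*
[XOXO/XOOX] end (terminal +0, X#4); searched X.XO/..OX to 12

PV length from [X.XO/..OX]: 3 plies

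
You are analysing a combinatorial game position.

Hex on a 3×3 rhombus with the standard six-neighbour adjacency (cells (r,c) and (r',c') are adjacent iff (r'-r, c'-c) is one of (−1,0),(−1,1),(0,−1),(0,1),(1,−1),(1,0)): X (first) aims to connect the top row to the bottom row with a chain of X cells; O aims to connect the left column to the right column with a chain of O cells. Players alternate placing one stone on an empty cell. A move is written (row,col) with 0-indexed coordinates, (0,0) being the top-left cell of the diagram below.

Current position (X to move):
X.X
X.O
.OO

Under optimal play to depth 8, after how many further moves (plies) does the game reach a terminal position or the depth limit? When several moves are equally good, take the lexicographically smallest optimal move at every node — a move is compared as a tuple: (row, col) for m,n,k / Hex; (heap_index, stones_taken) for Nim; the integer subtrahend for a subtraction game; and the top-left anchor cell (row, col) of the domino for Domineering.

PV length from [X.X/X.O/.OO]: 1 ply

p1 X@[X.X/X.O/.OO]: (0,1)[XXX/X.O/.OO]-1 (1,1)[X.X/XXO/.OO]-1 (2,0)[X.X/X.O/XOO]+1*
p2 O@[X.X/X.O/XOO] terminal -1; root [X.X/X.O/.OO] d8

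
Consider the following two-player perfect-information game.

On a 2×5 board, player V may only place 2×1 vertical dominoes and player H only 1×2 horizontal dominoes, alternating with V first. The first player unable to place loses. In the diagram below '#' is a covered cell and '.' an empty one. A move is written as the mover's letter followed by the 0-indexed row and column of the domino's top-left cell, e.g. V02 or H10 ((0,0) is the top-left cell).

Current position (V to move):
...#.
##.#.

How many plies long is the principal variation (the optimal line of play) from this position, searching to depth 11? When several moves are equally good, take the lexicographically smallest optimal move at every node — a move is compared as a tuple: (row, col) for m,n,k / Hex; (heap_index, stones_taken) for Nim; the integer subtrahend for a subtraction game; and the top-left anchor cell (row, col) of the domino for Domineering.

PV length from [...#./##.#.]: 3 plies

p1 V@[...#./##.#.]: V02[..##./####.]+1* V04[...##/##.##]-1
p2 H@[..##./####.]: H00[####./####.]-1*
p3 V@[####./####.]: V04[#####/#####]+1*
p4 H@[#####/#####] terminal -1; root [...#./##.#.] d11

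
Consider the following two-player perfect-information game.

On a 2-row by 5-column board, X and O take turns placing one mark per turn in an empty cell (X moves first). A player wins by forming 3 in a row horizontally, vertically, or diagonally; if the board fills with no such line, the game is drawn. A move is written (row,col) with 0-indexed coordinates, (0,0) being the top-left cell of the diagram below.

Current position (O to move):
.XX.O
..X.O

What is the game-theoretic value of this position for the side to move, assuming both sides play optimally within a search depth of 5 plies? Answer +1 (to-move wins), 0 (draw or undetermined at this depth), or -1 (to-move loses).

[.XX.O/..X.O] O move#1: (0,0):-1/OXX.O/..X.O*, (0,3):-1/.XXOO/..X.O, (1,0):-1/.XX.O/O.X.O, (1,1):-1/.XX.O/.OX.O, (1,3):-1/.XX.O/..XOO
[OXX.O/..X.O] X move#2: (0,3):+1/OXXXO/..X.O*, (1,0):+1/OXX.O/X.X.O, (1,1):+1/OXX.O/.XX.O, (1,3):+1/OXX.O/..XXO
[OXXXO/..X.O] end (terminal -1, O#3); searched .XX.O/..X.O to 5

value(.XX.O/..X.O, O) = -1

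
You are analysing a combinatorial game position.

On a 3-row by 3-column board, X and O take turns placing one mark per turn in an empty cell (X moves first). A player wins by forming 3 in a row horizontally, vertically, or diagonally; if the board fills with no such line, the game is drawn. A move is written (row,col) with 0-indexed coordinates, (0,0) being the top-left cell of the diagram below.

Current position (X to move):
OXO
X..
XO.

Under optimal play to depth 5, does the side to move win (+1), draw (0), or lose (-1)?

value(OXO/X../XO., X) = 0

[OXO/X../XO.] X move#1: (1,1):+0/OXO/XX./XO.*, (1,2):+0/OXO/X.X/XO., (2,2):+0/OXO/X../XOX
[OXO/XX./XO.] O move#2: (1,2):+0/OXO/XXO/XO.*, (2,2):-1/OXO/XX./XOO
[OXO/XXO/XO.] X move#3: (2,2):+0/OXO/XXO/XOX*
[OXO/XXO/XOX] end (terminal +0, O#4); searched OXO/X../XO. to 5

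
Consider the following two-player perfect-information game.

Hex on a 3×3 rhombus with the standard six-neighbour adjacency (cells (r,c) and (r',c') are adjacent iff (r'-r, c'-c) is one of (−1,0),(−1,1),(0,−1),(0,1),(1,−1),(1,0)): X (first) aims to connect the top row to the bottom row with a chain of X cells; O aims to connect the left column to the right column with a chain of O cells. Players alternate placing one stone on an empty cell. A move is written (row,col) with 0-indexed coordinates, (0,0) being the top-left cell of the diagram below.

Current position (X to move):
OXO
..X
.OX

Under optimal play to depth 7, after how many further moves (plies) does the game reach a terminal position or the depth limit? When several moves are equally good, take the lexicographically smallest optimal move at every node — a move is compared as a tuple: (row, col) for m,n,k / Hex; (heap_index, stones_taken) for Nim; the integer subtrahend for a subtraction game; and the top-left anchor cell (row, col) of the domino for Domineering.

PV length from [OXO/..X/.OX]: 3 plies

[OXO/..X/.OX] X move#1: (1,0):+1/OXO/X.X/.OX*, (1,1):+1/OXO/.XX/.OX, (2,0):+1/OXO/..X/XOX
[OXO/X.X/.OX] O move#2: (1,1):-1/OXO/XOX/.OX*, (2,0):-1/OXO/X.X/OOX
[OXO/XOX/.OX] X move#3: (2,0):+1/OXO/XOX/XOX*
[OXO/XOX/XOX] end (terminal -1, O#4); searched OXO/..X/.OX to 7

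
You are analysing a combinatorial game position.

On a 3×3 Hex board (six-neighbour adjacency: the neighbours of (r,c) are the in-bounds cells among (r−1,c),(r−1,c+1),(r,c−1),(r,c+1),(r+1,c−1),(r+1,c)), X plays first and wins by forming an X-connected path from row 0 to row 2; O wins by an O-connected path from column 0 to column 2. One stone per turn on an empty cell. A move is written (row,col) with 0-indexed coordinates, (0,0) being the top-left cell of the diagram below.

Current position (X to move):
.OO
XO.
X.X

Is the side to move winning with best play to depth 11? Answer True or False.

X winning at [.OO/XO./X.X]: True

ply 1, X at .OO/XO./X.X | (0,0)=+1→XOO/XO./X.X*; (1,2)=-1→.OO/XOX/X.X; (2,1)=-1→.OO/XO./XXX
ply 2: XOO/XO./X.X is terminal -1 (O); from .OO/XO./X.X depth 11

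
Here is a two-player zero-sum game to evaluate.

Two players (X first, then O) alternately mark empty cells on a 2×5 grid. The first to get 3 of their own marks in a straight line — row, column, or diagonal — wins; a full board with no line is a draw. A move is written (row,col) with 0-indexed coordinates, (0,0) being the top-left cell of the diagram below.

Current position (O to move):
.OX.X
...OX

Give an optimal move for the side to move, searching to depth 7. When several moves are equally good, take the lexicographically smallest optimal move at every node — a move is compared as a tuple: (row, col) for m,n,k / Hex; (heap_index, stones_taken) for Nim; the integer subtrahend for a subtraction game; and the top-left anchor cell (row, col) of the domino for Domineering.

ply 1, O at .OX.X/...OX | (0,0)=-1→OOX.X/...OX; (0,3)=+0→.OXOX/...OX*; (1,0)=-1→.OX.X/O..OX; (1,1)=-1→.OX.X/.O.OX; (1,2)=-1→.OX.X/..OOX
ply 2, X at .OXOX/...OX | (0,0)=+0→XOXOX/...OX*; (1,0)=+0→.OXOX/X..OX; (1,1)=+0→.OXOX/.X.OX; (1,2)=+0→.OXOX/..XOX
ply 3, O at XOXOX/...OX | (1,0)=+0→XOXOX/O..OX*; (1,1)=+0→XOXOX/.O.OX; (1,2)=+0→XOXOX/..OOX
ply 4, X at XOXOX/O..OX | (1,1)=+0→XOXOX/OX.OX*; (1,2)=+0→XOXOX/O.XOX
ply 5, O at XOXOX/OX.OX | (1,2)=+0→XOXOX/OXOOX*
ply 6: XOXOX/OXOOX is terminal +0 (X); from .OX.X/...OX depth 7

O's best at [.OX.X/...OX]: (0,3)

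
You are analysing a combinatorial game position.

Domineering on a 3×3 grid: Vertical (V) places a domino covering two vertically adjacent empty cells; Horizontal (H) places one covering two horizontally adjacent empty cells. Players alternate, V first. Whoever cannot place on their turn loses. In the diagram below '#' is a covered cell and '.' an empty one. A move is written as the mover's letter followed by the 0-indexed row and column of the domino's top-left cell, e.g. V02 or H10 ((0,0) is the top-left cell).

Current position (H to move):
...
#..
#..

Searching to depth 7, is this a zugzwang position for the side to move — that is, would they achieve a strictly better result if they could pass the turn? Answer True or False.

zugzwang(.../#../#.., H) = False

ply 1, H at .../#../#.. | H00=-1→##./#../#..; H01=-1→.##/#../#..; H11=+1→.../###/#..*; H21=-1→.../#../###
ply 2: .../###/#.. is terminal -1 (V); from .../#../#.. depth 7
if H skipped the turn, V would face:
~ ply 1, V at .../#../#.. | V01=+1→.#./##./#..*; V02=+1→..#/#.#/#..; V11=+1→.../##./##.; V12=+1→.../#.#/#.#
~ ply 2, H at .#./##./#.. | H21=-1→.#./##./###*
~ ply 3, V at .#./##./### | V02=+1→.##/###/###*
~ ply 4: .##/###/### is terminal -1 (H); from .../#../#.. depth 7
compare (H): move=+1 vs pass=-1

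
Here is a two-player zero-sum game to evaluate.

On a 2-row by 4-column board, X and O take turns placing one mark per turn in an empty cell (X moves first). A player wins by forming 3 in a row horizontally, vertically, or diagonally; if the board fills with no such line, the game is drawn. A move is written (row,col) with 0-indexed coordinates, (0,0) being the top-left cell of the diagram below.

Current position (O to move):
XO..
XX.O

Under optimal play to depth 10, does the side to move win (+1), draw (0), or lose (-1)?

value(XO../XX.O, O) = 0

[XO../XX.O] O move#1: (0,2):-1/XOO./XX.O, (0,3):-1/XO.O/XX.O, (1,2):+0/XO../XXOO*
[XO../XXOO] X move#2: (0,2):+0/XOX./XXOO*, (0,3):+0/XO.X/XXOO
[XOX./XXOO] O move#3: (0,3):+0/XOXO/XXOO*
[XOXO/XXOO] end (terminal +0, X#4); searched XO../XX.O to 10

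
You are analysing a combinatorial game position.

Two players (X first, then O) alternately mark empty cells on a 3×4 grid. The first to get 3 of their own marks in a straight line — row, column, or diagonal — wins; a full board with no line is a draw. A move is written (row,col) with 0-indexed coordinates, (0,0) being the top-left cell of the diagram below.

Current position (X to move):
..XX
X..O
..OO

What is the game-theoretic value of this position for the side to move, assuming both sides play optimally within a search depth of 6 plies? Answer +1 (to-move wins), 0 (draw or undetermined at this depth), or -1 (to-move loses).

value(..XX/X..O/..OO, X) = +1

[..XX/X..O/..OO] X move#1: (0,0):-1/X.XX/X..O/..OO, (0,1):+1/.XXX/X..O/..OO*, (1,1):-1/..XX/XX.O/..OO, (1,2):-1/..XX/X.XO/..OO, (2,0):-1/..XX/X..O/X.OO, (2,1):+1/..XX/X..O/.XOO
[.XXX/X..O/..OO] end (terminal -1, O#2); searched ..XX/X..O/..OO to 6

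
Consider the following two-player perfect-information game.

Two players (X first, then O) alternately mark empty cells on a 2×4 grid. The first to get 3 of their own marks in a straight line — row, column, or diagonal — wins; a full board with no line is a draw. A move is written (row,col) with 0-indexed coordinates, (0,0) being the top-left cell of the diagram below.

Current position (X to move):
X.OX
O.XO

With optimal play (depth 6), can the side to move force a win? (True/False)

X winning at [X.OX/O.XO]: False

[X.OX/O.XO] X move#1: (0,1):+0/XXOX/O.XO*, (1,1):+0/X.OX/OXXO
[XXOX/O.XO] O move#2: (1,1):+0/XXOX/OOXO*
[XXOX/OOXO] end (terminal +0, X#3); searched X.OX/O.XO to 6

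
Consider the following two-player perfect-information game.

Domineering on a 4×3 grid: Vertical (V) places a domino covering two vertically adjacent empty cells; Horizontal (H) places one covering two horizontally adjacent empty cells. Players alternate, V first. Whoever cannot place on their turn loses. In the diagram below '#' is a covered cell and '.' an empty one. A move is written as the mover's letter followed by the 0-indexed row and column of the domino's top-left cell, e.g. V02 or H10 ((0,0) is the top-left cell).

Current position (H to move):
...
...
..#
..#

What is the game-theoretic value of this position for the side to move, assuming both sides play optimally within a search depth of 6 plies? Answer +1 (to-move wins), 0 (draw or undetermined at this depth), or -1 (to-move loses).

ply 1, H at .../.../..#/..# | H00=-1→##./.../..#/..#*; H01=-1→.##/.../..#/..#; H10=-1→.../##./..#/..#; H11=-1→.../.##/..#/..#; H20=-1→.../.../###/..#; H30=-1→.../.../..#/###
ply 2, V at ##./.../..#/..# | V02=-1→###/..#/..#/..#; V10=+1→##./#../#.#/..#*; V11=+1→##./.#./.##/..#; V20=+1→##./.../#.#/#.#; V21=+1→##./.../.##/.##
ply 3, H at ##./#../#.#/..# | H11=-1→##./###/#.#/..#*; H30=-1→##./#../#.#/###
ply 4, V at ##./###/#.#/..# | V21=+1→##./###/###/.##*
ply 5: ##./###/###/.## is terminal -1 (H); from .../.../..#/..# depth 6

value(.../.../..#/..#, H) = -1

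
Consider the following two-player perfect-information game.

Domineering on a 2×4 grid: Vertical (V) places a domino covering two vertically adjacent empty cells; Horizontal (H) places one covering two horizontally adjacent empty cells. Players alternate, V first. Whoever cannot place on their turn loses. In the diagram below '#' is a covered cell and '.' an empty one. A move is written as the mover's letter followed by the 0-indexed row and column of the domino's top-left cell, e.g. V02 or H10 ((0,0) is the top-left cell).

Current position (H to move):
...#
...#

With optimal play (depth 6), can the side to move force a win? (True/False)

p1 H@[...#/...#]: H00[##.#/...#]+1* H01[.###/...#]+1 H10[...#/##.#]+1 H11[...#/.###]+1
p2 V@[##.#/...#]: V02[####/..##]-1*
p3 H@[####/..##]: H10[####/####]+1*
p4 V@[####/####] terminal -1; root [...#/...#] d6

H winning at [...#/...#]: True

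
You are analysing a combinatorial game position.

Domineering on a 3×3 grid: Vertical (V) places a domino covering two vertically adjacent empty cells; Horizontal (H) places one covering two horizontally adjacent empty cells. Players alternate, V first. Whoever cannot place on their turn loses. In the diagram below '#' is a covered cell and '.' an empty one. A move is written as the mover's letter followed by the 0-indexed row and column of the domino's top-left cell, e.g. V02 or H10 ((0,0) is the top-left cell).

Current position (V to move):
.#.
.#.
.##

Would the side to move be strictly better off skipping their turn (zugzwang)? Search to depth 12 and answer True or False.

p1 V@[.#./.#./.##]: V00[##./##./.##]+1* V02[.##/.##/.##]+1 V10[.#./##./###]+1
p2 H@[##./##./.##] terminal -1; root [.#./.#./.##] d12
if V skipped the turn, H would face:
~ p1 H@[.#./.#./.##] terminal -1; root [.#./.#./.##] d12
compare (V): move=+1 vs pass=+1

zugzwang(.#./.#./.##, V) = False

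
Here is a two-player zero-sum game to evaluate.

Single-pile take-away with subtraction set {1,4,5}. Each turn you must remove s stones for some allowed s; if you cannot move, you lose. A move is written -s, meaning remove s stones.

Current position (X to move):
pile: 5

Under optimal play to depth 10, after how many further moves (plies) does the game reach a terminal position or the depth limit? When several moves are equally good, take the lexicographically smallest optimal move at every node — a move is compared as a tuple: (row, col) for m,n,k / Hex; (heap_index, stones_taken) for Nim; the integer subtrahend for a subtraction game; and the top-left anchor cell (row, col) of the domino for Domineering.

ply 1, X at 5 | -1=-1→4; -4=-1→1; -5=+1→0*
ply 2: 0 is terminal -1 (O); from 5 depth 10

PV length from [5]: 1 ply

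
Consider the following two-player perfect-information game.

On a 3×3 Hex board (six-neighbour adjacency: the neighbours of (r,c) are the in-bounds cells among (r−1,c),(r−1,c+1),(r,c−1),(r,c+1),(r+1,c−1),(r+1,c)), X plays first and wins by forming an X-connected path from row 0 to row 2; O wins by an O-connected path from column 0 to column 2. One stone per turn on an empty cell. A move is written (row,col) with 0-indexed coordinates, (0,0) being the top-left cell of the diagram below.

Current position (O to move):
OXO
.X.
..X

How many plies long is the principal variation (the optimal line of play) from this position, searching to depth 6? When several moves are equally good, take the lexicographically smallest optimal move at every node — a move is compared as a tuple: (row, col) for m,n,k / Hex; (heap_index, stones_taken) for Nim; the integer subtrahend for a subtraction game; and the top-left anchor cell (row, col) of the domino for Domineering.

PV length from [OXO/.X./..X]: 2 plies

[OXO/.X./..X] O move#1: (1,0):-1/OXO/OX./..X*, (1,2):-1/OXO/.XO/..X, (2,0):-1/OXO/.X./O.X, (2,1):-1/OXO/.X./.OX
[OXO/OX./..X] X move#2: (1,2):+1/OXO/OXX/..X*, (2,0):+1/OXO/OX./X.X, (2,1):+1/OXO/OX./.XX
[OXO/OXX/..X] end (terminal -1, O#3); searched OXO/.X./..X to 6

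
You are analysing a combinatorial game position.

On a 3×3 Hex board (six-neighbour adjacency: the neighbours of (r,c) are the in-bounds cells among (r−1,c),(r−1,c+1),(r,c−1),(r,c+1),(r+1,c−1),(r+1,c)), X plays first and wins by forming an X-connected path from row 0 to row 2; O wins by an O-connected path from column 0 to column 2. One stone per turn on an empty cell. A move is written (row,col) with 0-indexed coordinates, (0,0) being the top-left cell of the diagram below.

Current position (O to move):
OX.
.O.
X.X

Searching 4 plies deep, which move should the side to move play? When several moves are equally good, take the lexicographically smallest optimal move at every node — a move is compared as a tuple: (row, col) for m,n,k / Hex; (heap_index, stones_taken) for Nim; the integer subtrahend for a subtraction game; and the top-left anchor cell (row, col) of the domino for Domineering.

O's best at [OX./.O./X.X]: (1,0)

ply 1, O at OX./.O./X.X | (0,2)=-1→OXO/.O./X.X; (1,0)=+1→OX./OO./X.X*; (1,2)=-1→OX./.OO/X.X; (2,1)=-1→OX./.O./XOX
ply 2, X at OX./OO./X.X | (0,2)=-1→OXX/OO./X.X*; (1,2)=-1→OX./OOX/X.X; (2,1)=-1→OX./OO./XXX
ply 3, O at OXX/OO./X.X | (1,2)=+1→OXX/OOO/X.X*; (2,1)=-1→OXX/OO./XOX
ply 4: OXX/OOO/X.X is terminal -1 (X); from OX./.O./X.X depth 4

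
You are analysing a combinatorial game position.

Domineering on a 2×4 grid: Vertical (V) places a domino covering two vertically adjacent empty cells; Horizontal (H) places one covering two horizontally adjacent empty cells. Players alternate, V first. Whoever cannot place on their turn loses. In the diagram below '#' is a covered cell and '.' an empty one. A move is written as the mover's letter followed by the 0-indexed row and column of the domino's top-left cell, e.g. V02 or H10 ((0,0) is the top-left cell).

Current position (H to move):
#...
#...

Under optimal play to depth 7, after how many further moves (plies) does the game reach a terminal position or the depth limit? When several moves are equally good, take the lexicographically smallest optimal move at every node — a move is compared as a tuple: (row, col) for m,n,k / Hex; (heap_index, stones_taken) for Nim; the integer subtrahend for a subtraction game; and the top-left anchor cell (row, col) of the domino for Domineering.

ply 1, H at #.../#... | H01=+1→###./#...*; H02=+1→#.##/#...; H11=+1→#.../###.; H12=+1→#.../#.##
ply 2, V at ###./#... | V03=-1→####/#..#*
ply 3, H at ####/#..# | H11=+1→####/####*
ply 4: ####/#### is terminal -1 (V); from #.../#... depth 7

PV length from [#.../#...]: 3 plies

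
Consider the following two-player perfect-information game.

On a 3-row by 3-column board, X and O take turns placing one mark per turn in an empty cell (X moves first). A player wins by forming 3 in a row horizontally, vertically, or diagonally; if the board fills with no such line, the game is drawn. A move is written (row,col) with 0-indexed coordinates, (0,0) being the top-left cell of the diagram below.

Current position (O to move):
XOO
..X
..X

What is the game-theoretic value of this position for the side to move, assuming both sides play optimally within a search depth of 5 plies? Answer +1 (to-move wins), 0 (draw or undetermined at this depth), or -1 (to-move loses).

p1 O@[XOO/..X/..X]: (1,0)[XOO/O.X/..X]-1 (1,1)[XOO/.OX/..X]+1* (2,0)[XOO/..X/O.X]-1 (2,1)[XOO/..X/.OX]-1
p2 X@[XOO/.OX/..X]: (1,0)[XOO/XOX/..X]-1* (2,0)[XOO/.OX/X.X]-1 (2,1)[XOO/.OX/.XX]-1
p3 O@[XOO/XOX/..X]: (2,0)[XOO/XOX/O.X]+1* (2,1)[XOO/XOX/.OX]+1
p4 X@[XOO/XOX/O.X] terminal -1; root [XOO/..X/..X] d5

value(XOO/..X/..X, O) = +1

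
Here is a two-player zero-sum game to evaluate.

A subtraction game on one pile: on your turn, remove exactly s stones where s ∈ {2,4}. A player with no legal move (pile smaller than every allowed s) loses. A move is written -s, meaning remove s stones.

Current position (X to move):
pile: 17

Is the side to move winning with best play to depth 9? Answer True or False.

[17] X move#1: -2:-1/15, -4:+1/13*
[13] O move#2: -2:-1/11*, -4:-1/9
[11] X move#3: -2:-1/9, -4:+1/7*
[7] O move#4: -2:-1/5*, -4:-1/3
[5] X move#5: -2:-1/3, -4:+1/1*
[1] end (terminal -1, O#6); searched 17 to 9

X winning at [17]: True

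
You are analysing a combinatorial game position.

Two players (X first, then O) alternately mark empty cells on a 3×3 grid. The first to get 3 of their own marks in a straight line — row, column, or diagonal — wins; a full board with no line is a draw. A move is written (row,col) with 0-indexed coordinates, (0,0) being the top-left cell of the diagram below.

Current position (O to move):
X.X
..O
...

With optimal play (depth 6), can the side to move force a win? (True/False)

O winning at [X.X/..O/...]: False

[X.X/..O/...] O move#1: (0,1):-1/XOX/..O/...*, (1,0):-1/X.X/O.O/..., (1,1):-1/X.X/.OO/..., (2,0):-1/X.X/..O/O.., (2,1):-1/X.X/..O/.O., (2,2):-1/X.X/..O/..O
[XOX/..O/...] X move#2: (1,0):+0/XOX/X.O/..., (1,1):+1/XOX/.XO/...*, (2,0):+1/XOX/..O/X.., (2,1):+0/XOX/..O/.X., (2,2):-1/XOX/..O/..X
[XOX/.XO/...] O move#3: (1,0):-1/XOX/OXO/...*, (2,0):-1/XOX/.XO/O.., (2,1):-1/XOX/.XO/.O., (2,2):-1/XOX/.XO/..O
[XOX/OXO/...] X move#4: (2,0):+1/XOX/OXO/X..*, (2,1):+1/XOX/OXO/.X., (2,2):+1/XOX/OXO/..X
[XOX/OXO/X..] end (terminal -1, O#5); searched X.X/..O/... to 6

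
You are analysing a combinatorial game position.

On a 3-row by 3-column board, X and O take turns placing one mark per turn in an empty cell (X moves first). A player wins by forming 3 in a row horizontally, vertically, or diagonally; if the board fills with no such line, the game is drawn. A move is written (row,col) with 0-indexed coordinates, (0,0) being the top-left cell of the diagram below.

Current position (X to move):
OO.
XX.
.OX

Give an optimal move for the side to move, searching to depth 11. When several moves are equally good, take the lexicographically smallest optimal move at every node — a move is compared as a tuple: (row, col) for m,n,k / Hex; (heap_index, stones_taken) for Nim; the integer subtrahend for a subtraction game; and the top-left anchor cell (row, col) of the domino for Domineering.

X's best at [OO./XX./.OX]: (0,2)

[OO./XX./.OX] X move#1: (0,2):+1/OOX/XX./.OX*, (1,2):+1/OO./XXX/.OX, (2,0):-1/OO./XX./XOX
[OOX/XX./.OX] O move#2: (1,2):-1/OOX/XXO/.OX*, (2,0):-1/OOX/XX./OOX
[OOX/XXO/.OX] X move#3: (2,0):+1/OOX/XXO/XOX*
[OOX/XXO/XOX] end (terminal -1, O#4); searched OO./XX./.OX to 11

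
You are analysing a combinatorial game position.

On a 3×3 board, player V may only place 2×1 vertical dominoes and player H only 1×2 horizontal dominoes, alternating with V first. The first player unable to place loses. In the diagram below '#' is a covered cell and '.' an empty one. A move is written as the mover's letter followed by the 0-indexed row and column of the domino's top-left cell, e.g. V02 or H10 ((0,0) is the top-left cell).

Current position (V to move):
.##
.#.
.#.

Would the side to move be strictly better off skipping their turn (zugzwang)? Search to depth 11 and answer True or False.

ply 1, V at .##/.#./.#. | V00=+1→###/##./.#.*; V10=+1→.##/##./##.; V12=+1→.##/.##/.##
ply 2: ###/##./.#. is terminal -1 (H); from .##/.#./.#. depth 11
pass branch (H moves first from the same position):
  | ply 1: .##/.#./.#. is terminal -1 (H); from .##/.#./.#. depth 11
V moving scores +1; V passing scores +1

zugzwang(.##/.#./.#., V) = False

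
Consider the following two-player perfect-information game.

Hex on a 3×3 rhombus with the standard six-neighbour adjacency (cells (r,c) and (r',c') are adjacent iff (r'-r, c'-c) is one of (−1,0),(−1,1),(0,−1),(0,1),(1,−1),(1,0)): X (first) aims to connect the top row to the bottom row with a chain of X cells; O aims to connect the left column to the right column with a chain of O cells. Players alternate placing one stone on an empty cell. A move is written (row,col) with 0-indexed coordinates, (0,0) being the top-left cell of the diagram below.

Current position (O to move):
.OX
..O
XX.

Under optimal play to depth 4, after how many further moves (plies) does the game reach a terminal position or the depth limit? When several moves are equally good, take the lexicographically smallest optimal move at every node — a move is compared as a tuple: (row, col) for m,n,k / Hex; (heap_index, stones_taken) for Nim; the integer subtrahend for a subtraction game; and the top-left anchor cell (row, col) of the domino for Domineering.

PV length from [.OX/..O/XX.]: 3 plies

ply 1, O at .OX/..O/XX. | (0,0)=-1→OOX/..O/XX.; (1,0)=-1→.OX/O.O/XX.; (1,1)=+1→.OX/.OO/XX.*; (2,2)=-1→.OX/..O/XXO
ply 2, X at .OX/.OO/XX. | (0,0)=-1→XOX/.OO/XX.*; (1,0)=-1→.OX/XOO/XX.; (2,2)=-1→.OX/.OO/XXX
ply 3, O at XOX/.OO/XX. | (1,0)=+1→XOX/OOO/XX.*; (2,2)=-1→XOX/.OO/XXO
ply 4: XOX/OOO/XX. is terminal -1 (X); from .OX/..O/XX. depth 4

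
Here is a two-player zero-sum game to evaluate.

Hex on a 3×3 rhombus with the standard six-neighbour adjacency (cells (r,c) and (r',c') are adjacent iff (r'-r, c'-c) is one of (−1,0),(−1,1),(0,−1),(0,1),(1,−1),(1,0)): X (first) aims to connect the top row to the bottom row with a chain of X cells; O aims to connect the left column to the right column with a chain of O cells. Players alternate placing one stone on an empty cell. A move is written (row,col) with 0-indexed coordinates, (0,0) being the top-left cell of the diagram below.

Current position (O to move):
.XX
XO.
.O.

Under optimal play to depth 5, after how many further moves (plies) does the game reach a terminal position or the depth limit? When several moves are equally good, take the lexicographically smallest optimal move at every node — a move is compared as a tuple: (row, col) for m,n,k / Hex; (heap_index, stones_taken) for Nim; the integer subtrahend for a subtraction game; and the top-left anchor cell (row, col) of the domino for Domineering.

PV length from [.XX/XO./.O.]: 3 plies

[.XX/XO./.O.] O move#1: (0,0):-1/OXX/XO./.O., (1,2):-1/.XX/XOO/.O., (2,0):+1/.XX/XO./OO.*, (2,2):-1/.XX/XO./.OO
[.XX/XO./OO.] X move#2: (0,0):-1/XXX/XO./OO.*, (1,2):-1/.XX/XOX/OO., (2,2):-1/.XX/XO./OOX
[XXX/XO./OO.] O move#3: (1,2):+1/XXX/XOO/OO.*, (2,2):+1/XXX/XO./OOO
[XXX/XOO/OO.] end (terminal -1, X#4); searched .XX/XO./.O. to 5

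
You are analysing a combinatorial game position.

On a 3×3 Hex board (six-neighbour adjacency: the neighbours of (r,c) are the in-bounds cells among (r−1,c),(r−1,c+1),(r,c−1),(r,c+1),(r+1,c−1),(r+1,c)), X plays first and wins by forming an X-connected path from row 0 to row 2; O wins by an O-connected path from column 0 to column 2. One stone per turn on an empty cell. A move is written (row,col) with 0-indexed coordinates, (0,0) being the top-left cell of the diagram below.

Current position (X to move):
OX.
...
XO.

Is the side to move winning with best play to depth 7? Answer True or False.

p1 X@[OX./.../XO.]: (0,2)[OXX/.../XO.]+1* (1,0)[OX./X../XO.]+1 (1,1)[OX./.X./XO.]+1 (1,2)[OX./..X/XO.]+1 (2,2)[OX./.../XOX]+1
p2 O@[OXX/.../XO.]: (1,0)[OXX/O../XO.]-1* (1,1)[OXX/.O./XO.]-1 (1,2)[OXX/..O/XO.]-1 (2,2)[OXX/.../XOO]-1
p3 X@[OXX/O../XO.]: (1,1)[OXX/OX./XO.]+1* (1,2)[OXX/O.X/XO.]+1 (2,2)[OXX/O../XOX]+1
p4 O@[OXX/OX./XO.] terminal -1; root [OX./.../XO.] d7

X winning at [OX./.../XO.]: True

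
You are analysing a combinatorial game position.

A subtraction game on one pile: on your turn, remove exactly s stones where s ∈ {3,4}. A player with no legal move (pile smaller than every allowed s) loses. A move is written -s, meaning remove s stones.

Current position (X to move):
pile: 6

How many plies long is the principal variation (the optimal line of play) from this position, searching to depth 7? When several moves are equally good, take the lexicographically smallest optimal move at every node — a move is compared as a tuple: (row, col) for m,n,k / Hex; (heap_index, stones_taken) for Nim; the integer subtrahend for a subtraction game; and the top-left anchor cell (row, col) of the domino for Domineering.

PV length from [6]: 1 ply

ply 1, X at 6 | -3=-1→3; -4=+1→2*
ply 2: 2 is terminal -1 (O); from 6 depth 7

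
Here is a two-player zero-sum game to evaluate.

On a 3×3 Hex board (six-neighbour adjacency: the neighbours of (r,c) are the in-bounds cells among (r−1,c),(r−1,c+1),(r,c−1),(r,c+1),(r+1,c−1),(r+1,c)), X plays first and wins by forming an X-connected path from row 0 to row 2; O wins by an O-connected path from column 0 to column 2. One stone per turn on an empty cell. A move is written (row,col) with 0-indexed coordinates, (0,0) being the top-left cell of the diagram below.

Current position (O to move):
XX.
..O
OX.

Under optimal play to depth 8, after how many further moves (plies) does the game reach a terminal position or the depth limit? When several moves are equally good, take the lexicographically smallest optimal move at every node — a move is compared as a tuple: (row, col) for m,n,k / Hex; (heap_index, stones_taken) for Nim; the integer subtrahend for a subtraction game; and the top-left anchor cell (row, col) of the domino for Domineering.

PV length from [XX./..O/OX.]: 1 ply

p1 O@[XX./..O/OX.]: (0,2)[XXO/..O/OX.]-1 (1,0)[XX./O.O/OX.]-1 (1,1)[XX./.OO/OX.]+1* (2,2)[XX./..O/OXO]-1
p2 X@[XX./.OO/OX.] terminal -1; root [XX./..O/OX.] d8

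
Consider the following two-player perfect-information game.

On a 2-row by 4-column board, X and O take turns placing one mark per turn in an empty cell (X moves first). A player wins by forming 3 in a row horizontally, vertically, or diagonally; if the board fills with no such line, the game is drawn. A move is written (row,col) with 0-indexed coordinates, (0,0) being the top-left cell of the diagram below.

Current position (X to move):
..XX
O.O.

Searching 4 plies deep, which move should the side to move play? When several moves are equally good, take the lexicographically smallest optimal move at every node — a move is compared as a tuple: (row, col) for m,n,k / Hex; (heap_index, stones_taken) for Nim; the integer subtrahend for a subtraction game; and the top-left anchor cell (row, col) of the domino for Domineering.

[..XX/O.O.] X move#1: (0,0):-1/X.XX/O.O., (0,1):+1/.XXX/O.O.*, (1,1):+0/..XX/OXO., (1,3):-1/..XX/O.OX
[.XXX/O.O.] end (terminal -1, O#2); searched ..XX/O.O. to 4

X's best at [..XX/O.O.]: (0,1)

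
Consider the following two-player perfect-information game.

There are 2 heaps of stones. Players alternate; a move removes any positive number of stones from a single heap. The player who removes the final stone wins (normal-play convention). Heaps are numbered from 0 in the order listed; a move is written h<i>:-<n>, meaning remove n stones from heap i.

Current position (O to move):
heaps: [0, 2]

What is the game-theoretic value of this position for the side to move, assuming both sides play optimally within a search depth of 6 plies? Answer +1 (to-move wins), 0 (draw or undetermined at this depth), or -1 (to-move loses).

p1 O@[(0,2)]: h1:-1[(0,1)]-1 h1:-2[(0,0)]+1*
p2 X@[(0,0)] terminal -1; root [(0,2)] d6

value((0,2), O) = +1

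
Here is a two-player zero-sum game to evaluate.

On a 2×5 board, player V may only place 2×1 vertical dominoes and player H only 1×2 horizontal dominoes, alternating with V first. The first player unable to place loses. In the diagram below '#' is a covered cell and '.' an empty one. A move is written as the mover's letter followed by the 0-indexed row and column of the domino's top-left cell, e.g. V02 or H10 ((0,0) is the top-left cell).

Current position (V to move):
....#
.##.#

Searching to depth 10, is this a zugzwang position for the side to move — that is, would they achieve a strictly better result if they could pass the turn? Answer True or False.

ply 1, V at ....#/.##.# | V00=-1→#...#/###.#*; V03=-1→...##/.####
ply 2, H at #...#/###.# | H01=-1→###.#/###.#; H02=+1→#.###/###.#*
ply 3: #.###/###.# is terminal -1 (V); from ....#/.##.# depth 10
pass branch (H moves first from the same position):
  | ply 1, H at ....#/.##.# | H00=-1→##..#/.##.#*; H01=-1→.##.#/.##.#; H02=-1→..###/.##.#
  | ply 2, V at ##..#/.##.# | V03=+1→##.##/.####*
  | ply 3: ##.##/.#### is terminal -1 (H); from ....#/.##.# depth 10
V moving scores -1; V passing scores +1

zugzwang(....#/.##.#, V) = True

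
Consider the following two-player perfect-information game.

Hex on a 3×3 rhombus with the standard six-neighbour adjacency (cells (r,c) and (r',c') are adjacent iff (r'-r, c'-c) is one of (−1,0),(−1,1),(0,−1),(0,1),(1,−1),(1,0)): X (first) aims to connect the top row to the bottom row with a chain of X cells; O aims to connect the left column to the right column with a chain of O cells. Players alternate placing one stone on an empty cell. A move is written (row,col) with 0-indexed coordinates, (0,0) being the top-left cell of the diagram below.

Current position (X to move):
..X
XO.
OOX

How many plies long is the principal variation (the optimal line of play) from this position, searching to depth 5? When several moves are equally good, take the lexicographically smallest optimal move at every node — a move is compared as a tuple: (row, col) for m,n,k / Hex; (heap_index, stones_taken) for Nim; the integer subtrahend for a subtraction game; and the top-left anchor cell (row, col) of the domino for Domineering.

PV length from [..X/XO./OOX]: 1 ply

[..X/XO./OOX] X move#1: (0,0):-1/X.X/XO./OOX, (0,1):-1/.XX/XO./OOX, (1,2):+1/..X/XOX/OOX*
[..X/XOX/OOX] end (terminal -1, O#2); searched ..X/XO./OOX to 5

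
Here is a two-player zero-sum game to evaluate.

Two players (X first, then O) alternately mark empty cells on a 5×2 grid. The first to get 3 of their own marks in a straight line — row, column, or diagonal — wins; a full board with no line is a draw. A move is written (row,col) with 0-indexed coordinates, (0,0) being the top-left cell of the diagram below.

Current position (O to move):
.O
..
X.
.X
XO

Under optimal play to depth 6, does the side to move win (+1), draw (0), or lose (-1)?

p1 O@[.O/../X./.X/XO]: (0,0)[OO/../X./.X/XO]-1 (1,0)[.O/O./X./.X/XO]-1 (1,1)[.O/.O/X./.X/XO]-1 (2,1)[.O/../XO/.X/XO]-1 (3,0)[.O/../X./OX/XO]+0*
p2 X@[.O/../X./OX/XO]: (0,0)[XO/../X./OX/XO]+0* (1,0)[.O/X./X./OX/XO]+0 (1,1)[.O/.X/X./OX/XO]+0 (2,1)[.O/../XX/OX/XO]+0
p3 O@[XO/../X./OX/XO]: (1,0)[XO/O./X./OX/XO]+0* (1,1)[XO/.O/X./OX/XO]-1 (2,1)[XO/../XO/OX/XO]-1
p4 X@[XO/O./X./OX/XO]: (1,1)[XO/OX/X./OX/XO]+0* (2,1)[XO/O./XX/OX/XO]+0
p5 O@[XO/OX/X./OX/XO]: (2,1)[XO/OX/XO/OX/XO]+0*
p6 X@[XO/OX/XO/OX/XO] terminal +0; root [.O/../X./.X/XO] d6

value(.O/../X./.X/XO, O) = 0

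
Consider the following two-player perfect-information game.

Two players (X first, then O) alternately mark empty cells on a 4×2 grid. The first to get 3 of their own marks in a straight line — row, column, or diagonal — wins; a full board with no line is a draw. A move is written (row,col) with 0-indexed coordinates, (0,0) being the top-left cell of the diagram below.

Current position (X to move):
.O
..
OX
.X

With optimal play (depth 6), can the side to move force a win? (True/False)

[.O/../OX/.X] X move#1: (0,0):+0/XO/../OX/.X, (1,0):+0/.O/X./OX/.X, (1,1):+1/.O/.X/OX/.X*, (3,0):+0/.O/../OX/XX
[.O/.X/OX/.X] end (terminal -1, O#2); searched .O/../OX/.X to 6

X winning at [.O/../OX/.X]: True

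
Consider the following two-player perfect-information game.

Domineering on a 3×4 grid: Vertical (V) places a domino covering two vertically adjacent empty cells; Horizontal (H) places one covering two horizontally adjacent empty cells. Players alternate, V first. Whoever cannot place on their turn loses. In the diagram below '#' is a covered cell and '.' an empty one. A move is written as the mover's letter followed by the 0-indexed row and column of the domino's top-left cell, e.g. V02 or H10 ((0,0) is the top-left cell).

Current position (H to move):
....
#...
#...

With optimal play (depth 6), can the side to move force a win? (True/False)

H winning at [..../#.../#...]: True

p1 H@[..../#.../#...]: H00[##../#.../#...]-1 H01[.##./#.../#...]-1 H02[..##/#.../#...]-1 H11[..../###./#...]+1* H12[..../#.##/#...]+1 H21[..../#.../###.]-1 H22[..../#.../#.##]-1
p2 V@[..../###./#...]: V03[...#/####/#...]-1* V13[..../####/#..#]-1
p3 H@[...#/####/#...]: H00[##.#/####/#...]+1* H01[.###/####/#...]+1 H21[...#/####/###.]+1 H22[...#/####/#.##]+1
p4 V@[##.#/####/#...] terminal -1; root [..../#.../#...] d6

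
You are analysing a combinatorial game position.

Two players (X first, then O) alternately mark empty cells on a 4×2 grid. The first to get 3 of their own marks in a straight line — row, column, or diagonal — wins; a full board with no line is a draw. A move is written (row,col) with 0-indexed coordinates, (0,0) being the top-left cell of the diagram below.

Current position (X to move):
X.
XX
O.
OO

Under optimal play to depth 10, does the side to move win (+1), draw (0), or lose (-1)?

p1 X@[X./XX/O./OO]: (0,1)[XX/XX/O./OO]+0* (2,1)[X./XX/OX/OO]+0
p2 O@[XX/XX/O./OO]: (2,1)[XX/XX/OO/OO]+0*
p3 X@[XX/XX/OO/OO] terminal +0; root [X./XX/O./OO] d10

value(X./XX/O./OO, X) = 0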